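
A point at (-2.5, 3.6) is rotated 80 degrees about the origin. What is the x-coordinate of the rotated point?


x' = x*cos(theta) - y*sin(theta)
cos(80 deg) = 0.1736, sin(80 deg) = 0.9848
x' = -2.5 * 0.1736 - 3.6 * 0.9848
= -0.4341 - 3.5453
= -3.9794


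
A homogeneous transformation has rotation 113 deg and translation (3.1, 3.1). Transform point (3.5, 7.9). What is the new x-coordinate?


x' = cos(theta)*px - sin(theta)*py + tx
= -0.3907*3.5 - 0.9205*7.9 + 3.1
= -5.5395


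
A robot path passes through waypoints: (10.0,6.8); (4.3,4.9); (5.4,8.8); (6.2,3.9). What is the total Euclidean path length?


Segment lengths:
  seg1 = sqrt((-5.7)^2 + (-1.9)^2) = 6.0083
  seg2 = sqrt((1.1)^2 + (3.9)^2) = 4.0522
  seg3 = sqrt((0.8)^2 + (-4.9)^2) = 4.9649
Total = 15.0254


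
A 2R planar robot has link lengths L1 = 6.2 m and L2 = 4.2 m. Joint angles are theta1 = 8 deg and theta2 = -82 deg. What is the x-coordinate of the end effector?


Convert angles to radians: theta1 = 0.1396, theta2 = -1.4312
x = L1*cos(theta1) + L2*cos(theta1+theta2)
x = 6.1397 + 1.1577
x = 7.2973


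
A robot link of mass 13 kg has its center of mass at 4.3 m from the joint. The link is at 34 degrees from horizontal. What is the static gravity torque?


tau = m*g*L*cos(angle)
= 13 * 9.81 * 4.3 * cos(34 deg)
= 13 * 9.81 * 4.3 * 0.829
= 454.6268 Nm


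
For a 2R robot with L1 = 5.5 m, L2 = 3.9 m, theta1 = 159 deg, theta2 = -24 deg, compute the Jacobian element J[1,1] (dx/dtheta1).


J[1,1] = -L1*sin(t1) - L2*sin(t1+t2)
= -5.5*sin(159) - 3.9*sin(135)
= -4.7287


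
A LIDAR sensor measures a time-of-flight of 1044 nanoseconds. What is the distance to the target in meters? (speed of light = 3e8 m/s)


tof = 1044 ns = 1.044e-06 s
dist = c * tof / 2
= 3e8 * 1.044e-06 / 2
= 156.6 m


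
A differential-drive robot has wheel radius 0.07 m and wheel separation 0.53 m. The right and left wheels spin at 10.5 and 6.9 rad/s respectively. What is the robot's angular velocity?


vR = r*wR = 0.07*10.5 = 0.735 m/s
vL = r*wL = 0.07*6.9 = 0.483 m/s
v = (vR+vL)/2 = 0.609 m/s
omega = (vR-vL)/L = 0.4755 rad/s
angular velocity = 0.4755 rad/s


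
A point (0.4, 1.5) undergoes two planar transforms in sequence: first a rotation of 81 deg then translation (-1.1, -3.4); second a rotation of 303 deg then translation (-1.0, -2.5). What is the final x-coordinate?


After transform 1:
x1 = cos(81)*0.4 - sin(81)*1.5 + -1.1 = -2.519
y1 = sin(81)*0.4 + cos(81)*1.5 + -3.4 = -2.7703
After transform 2:
x2 = cos(303)*-2.519 - sin(303)*-2.7703 + -1.0
= -4.6953


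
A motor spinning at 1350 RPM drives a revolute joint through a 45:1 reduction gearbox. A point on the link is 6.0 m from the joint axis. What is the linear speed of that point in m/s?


omega_motor = 1350 * 2*pi/60 = 141.3717 rad/s
omega_joint = omega_motor / 45 = 3.1416 rad/s
v = omega_joint * r = 3.1416 * 6.0
= 18.8496 m/s


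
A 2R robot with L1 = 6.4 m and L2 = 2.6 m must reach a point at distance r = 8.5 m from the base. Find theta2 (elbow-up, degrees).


cos(theta2) = (r^2 - L1^2 - L2^2) / (2*L1*L2)
cos(theta2) = (72.25 - 40.96 - 6.76) / 33.28
cos(theta2) = 0.737079
theta2 = 42.5168 degrees


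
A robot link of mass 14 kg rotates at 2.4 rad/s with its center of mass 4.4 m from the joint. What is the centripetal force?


F = m * omega^2 * r
= 14 * 2.4^2 * 4.4
= 14 * 5.76 * 4.4
= 354.816 N


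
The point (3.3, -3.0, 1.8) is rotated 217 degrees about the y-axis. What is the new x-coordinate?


Rotation about y-axis: x' = x*cos(theta) + z*sin(theta)
= 3.3 * -0.7986 + 1.8 * -0.6018
= -3.7188


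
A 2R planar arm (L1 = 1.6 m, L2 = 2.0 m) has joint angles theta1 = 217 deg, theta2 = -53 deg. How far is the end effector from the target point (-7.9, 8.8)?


End effector via forward kinematics:
x = L1*cos(t1) + L2*cos(t1+t2) = -3.2003
y = L1*sin(t1) + L2*sin(t1+t2) = -0.4116
Distance to target:
d = sqrt((-7.9 - -3.2003)^2 + (8.8 - -0.4116)^2)
= sqrt(22.0868 + 84.8541)
= 10.3412 m


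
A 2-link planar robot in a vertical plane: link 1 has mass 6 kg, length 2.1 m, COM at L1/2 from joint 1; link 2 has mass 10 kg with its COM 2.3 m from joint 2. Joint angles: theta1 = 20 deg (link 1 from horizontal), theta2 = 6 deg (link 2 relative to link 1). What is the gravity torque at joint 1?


Horizontal distance from joint 1 to link-1 COM:
  x_c1 = (L1/2)*cos(t1) = 1.05 * 0.9397 = 0.9867 m
Horizontal distance from joint 1 to link-2 COM:
  x_c2 = L1*cos(t1) + Lc2*cos(t1+t2)
       = 2.1*0.9397 + 2.3*0.8988 = 4.0406 m
tau1 = m1*g*x_c1 + m2*g*x_c2
     = 6*9.81*0.9867 + 10*9.81*4.0406
     = 58.0758 + 396.381
     = 454.4568 Nm


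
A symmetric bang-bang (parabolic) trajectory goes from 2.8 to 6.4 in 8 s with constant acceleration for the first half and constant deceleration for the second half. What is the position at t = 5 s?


Symmetric rest-to-rest: each phase covers (pf-p0)/2 in time T/2. 0.5*a*(T/2)^2 = (pf-p0)/2 => a = 4*(pf-p0)/T^2
a = 4*(6.4-2.8)/8^2 = 0.225
t = 5 is in the deceleration phase (t > T/2).
p = pf - 0.5*a*(T-t)^2 = 6.4 - 0.5*0.225*3^2
= 5.3875


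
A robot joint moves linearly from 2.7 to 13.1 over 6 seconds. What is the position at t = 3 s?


s = t/T = 3/6 = 0.5
p(t) = p0 + (pf-p0)*s
= 2.7 + (13.1 - 2.7) * 0.5
= 7.9


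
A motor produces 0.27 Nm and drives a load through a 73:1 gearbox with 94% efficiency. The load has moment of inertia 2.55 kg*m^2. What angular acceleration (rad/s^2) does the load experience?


tau_out = tau_motor * N * eta
= 0.27 * 73 * 0.94 = 18.5274 Nm
alpha = tau_out / I = 18.5274 / 2.55
= 7.2656 rad/s^2


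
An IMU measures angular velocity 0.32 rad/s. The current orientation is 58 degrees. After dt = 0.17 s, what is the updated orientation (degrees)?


delta_theta = w * dt = 0.32 * 0.17 = 0.0544 rad
= 3.1169 deg
theta_new = 58 + 3.1169 = 61.1169 deg


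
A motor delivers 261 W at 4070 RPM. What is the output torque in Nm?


omega = 4070 * 2*pi/60 = 426.2094 rad/s
tau = P / omega = 261 / 426.2094
= 0.6124 Nm


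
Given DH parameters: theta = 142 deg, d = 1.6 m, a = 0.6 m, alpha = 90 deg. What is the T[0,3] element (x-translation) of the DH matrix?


T[0,3] = a * cos(theta)
= 0.6 * cos(142 deg)
= 0.6 * -0.788
= -0.4728


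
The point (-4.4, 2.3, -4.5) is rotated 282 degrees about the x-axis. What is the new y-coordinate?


Rotation about x-axis: y' = y*cos(theta) - z*sin(theta)
= 2.3 * 0.2079 - -4.5 * -0.9781
= -3.9235


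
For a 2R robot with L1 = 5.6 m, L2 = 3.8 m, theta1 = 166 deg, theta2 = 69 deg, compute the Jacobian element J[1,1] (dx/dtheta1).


J[1,1] = -L1*sin(t1) - L2*sin(t1+t2)
= -5.6*sin(166) - 3.8*sin(235)
= 1.758


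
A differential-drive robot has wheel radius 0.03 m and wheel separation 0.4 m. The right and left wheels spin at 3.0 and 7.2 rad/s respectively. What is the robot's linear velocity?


vR = r*wR = 0.03*3.0 = 0.09 m/s
vL = r*wL = 0.03*7.2 = 0.216 m/s
v = (vR+vL)/2 = 0.153 m/s
omega = (vR-vL)/L = -0.315 rad/s
linear velocity = 0.153 m/s


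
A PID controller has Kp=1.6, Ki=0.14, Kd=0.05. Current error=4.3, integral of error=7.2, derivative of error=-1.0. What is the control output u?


u = Kp*e + Ki*int(e) + Kd*de/dt
= 1.6*4.3 + 0.14*7.2 + 0.05*(-1.0)
= 6.88 + 1.008 + -0.05
= 7.838


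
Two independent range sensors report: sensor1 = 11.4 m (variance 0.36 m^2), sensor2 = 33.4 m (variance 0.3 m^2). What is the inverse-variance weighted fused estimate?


w1 = (1/var1) / (1/var1 + 1/var2)
   = 2.7778 / (2.7778 + 3.3333) = 0.4545
w2 = 1 - w1 = 0.5455
fused = w1*s1 + w2*s2 = 5.1818 + 18.2182
= 23.4 m


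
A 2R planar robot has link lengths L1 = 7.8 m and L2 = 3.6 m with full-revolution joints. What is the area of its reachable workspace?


r_max = L1 + L2 = 11.4 m
r_min = |L1 - L2| = 4.2 m
Area = pi*(r_max^2 - r_min^2)
= pi*(129.96 - 17.64)
= pi * 112.32
= 352.8637 m^2


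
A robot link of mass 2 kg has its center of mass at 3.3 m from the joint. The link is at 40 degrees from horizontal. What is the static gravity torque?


tau = m*g*L*cos(angle)
= 2 * 9.81 * 3.3 * cos(40 deg)
= 2 * 9.81 * 3.3 * 0.766
= 49.5983 Nm


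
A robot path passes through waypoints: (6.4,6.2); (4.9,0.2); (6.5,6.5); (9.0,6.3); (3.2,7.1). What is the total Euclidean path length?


Segment lengths:
  seg1 = sqrt((-1.5)^2 + (-6.0)^2) = 6.1847
  seg2 = sqrt((1.6)^2 + (6.3)^2) = 6.5
  seg3 = sqrt((2.5)^2 + (-0.2)^2) = 2.508
  seg4 = sqrt((-5.8)^2 + (0.8)^2) = 5.8549
Total = 21.0476


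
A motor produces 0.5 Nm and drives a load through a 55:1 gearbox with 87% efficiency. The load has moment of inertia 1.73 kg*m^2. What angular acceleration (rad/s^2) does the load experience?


tau_out = tau_motor * N * eta
= 0.5 * 55 * 0.87 = 23.925 Nm
alpha = tau_out / I = 23.925 / 1.73
= 13.8295 rad/s^2


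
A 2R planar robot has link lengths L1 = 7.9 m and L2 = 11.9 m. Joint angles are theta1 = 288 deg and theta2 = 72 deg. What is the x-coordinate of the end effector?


Convert angles to radians: theta1 = 5.0265, theta2 = 1.2566
x = L1*cos(theta1) + L2*cos(theta1+theta2)
x = 2.4412 + 11.9
x = 14.3412


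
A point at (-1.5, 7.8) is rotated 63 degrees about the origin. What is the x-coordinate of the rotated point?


x' = x*cos(theta) - y*sin(theta)
cos(63 deg) = 0.454, sin(63 deg) = 0.891
x' = -1.5 * 0.454 - 7.8 * 0.891
= -0.681 - 6.9499
= -7.6308


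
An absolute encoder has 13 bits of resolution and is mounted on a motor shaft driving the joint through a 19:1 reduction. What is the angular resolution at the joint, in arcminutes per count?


counts = 2^13 = 8192
effective counts at joint = 8192 * 19 = 155648
resolution = 360*60 / 155648
= 0.1388 arcmin/count


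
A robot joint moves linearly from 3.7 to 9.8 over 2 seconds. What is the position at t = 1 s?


s = t/T = 1/2 = 0.5
p(t) = p0 + (pf-p0)*s
= 3.7 + (9.8 - 3.7) * 0.5
= 6.75


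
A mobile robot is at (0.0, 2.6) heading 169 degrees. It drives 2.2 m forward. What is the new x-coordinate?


x_new = x0 + d*cos(theta)
= 0.0 + 2.2*cos(169)
= 0.0 + -2.1596
= -2.1596


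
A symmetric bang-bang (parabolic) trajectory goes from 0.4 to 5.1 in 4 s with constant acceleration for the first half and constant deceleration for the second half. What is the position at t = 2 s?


Symmetric rest-to-rest: each phase covers (pf-p0)/2 in time T/2. 0.5*a*(T/2)^2 = (pf-p0)/2 => a = 4*(pf-p0)/T^2
a = 4*(5.1-0.4)/4^2 = 1.175
t = 2 is in the acceleration phase (t <= T/2).
p = p0 + 0.5*a*t^2 = 0.4 + 0.5*1.175*2^2
= 2.75


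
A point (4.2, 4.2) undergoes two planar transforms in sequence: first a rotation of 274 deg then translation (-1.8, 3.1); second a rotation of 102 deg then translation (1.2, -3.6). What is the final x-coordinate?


After transform 1:
x1 = cos(274)*4.2 - sin(274)*4.2 + -1.8 = 2.6827
y1 = sin(274)*4.2 + cos(274)*4.2 + 3.1 = -0.7968
After transform 2:
x2 = cos(102)*2.6827 - sin(102)*-0.7968 + 1.2
= 1.4216


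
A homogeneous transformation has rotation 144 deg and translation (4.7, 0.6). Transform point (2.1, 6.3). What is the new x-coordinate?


x' = cos(theta)*px - sin(theta)*py + tx
= -0.809*2.1 - 0.5878*6.3 + 4.7
= -0.702


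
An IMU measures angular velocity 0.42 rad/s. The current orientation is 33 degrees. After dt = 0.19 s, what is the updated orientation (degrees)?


delta_theta = w * dt = 0.42 * 0.19 = 0.0798 rad
= 4.5722 deg
theta_new = 33 + 4.5722 = 37.5722 deg


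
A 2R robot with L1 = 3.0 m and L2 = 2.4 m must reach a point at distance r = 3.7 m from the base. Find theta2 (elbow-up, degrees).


cos(theta2) = (r^2 - L1^2 - L2^2) / (2*L1*L2)
cos(theta2) = (13.69 - 9.0 - 5.76) / 14.4
cos(theta2) = -0.074306
theta2 = 94.2613 degrees


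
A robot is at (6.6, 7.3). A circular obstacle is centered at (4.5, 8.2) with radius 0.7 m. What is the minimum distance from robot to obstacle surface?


center_dist = sqrt((6.6-4.5)^2 + (7.3-8.2)^2)
= sqrt(4.41 + 0.81)
= 2.2847
min_dist = center_dist - radius = 2.2847 - 0.7 = 1.5847 m


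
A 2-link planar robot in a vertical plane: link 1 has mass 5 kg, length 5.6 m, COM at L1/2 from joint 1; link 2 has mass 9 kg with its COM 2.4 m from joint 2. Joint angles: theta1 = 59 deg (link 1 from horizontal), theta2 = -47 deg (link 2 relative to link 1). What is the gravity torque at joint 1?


Horizontal distance from joint 1 to link-1 COM:
  x_c1 = (L1/2)*cos(t1) = 2.8 * 0.515 = 1.4421 m
Horizontal distance from joint 1 to link-2 COM:
  x_c2 = L1*cos(t1) + Lc2*cos(t1+t2)
       = 5.6*0.515 + 2.4*0.9781 = 5.2318 m
tau1 = m1*g*x_c1 + m2*g*x_c2
     = 5*9.81*1.4421 + 9*9.81*5.2318
     = 70.7353 + 461.9127
     = 532.6481 Nm


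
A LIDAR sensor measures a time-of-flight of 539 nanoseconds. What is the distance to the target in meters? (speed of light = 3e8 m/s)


tof = 539 ns = 5.39e-07 s
dist = c * tof / 2
= 3e8 * 5.39e-07 / 2
= 80.85 m


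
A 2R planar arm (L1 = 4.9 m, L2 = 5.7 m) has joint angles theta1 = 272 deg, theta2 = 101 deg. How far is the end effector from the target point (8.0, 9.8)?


End effector via forward kinematics:
x = L1*cos(t1) + L2*cos(t1+t2) = 5.7249
y = L1*sin(t1) + L2*sin(t1+t2) = -3.6148
Distance to target:
d = sqrt((8.0 - 5.7249)^2 + (9.8 - -3.6148)^2)
= sqrt(5.176 + 179.9567)
= 13.6063 m


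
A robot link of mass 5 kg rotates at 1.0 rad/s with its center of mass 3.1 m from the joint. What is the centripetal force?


F = m * omega^2 * r
= 5 * 1.0^2 * 3.1
= 5 * 1.0 * 3.1
= 15.5 N


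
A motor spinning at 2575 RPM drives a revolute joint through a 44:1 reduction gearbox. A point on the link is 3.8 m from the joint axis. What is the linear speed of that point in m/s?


omega_motor = 2575 * 2*pi/60 = 269.6534 rad/s
omega_joint = omega_motor / 44 = 6.1285 rad/s
v = omega_joint * r = 6.1285 * 3.8
= 23.2882 m/s


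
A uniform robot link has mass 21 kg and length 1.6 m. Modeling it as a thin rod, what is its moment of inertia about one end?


I = (1/3) * m * L^2
= (1/3) * 21 * 1.6^2
= 0.333333 * 21 * 2.56
= 17.92 kg*m^2


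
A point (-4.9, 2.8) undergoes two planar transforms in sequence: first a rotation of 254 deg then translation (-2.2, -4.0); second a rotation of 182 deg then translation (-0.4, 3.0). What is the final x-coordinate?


After transform 1:
x1 = cos(254)*-4.9 - sin(254)*2.8 + -2.2 = 1.8422
y1 = sin(254)*-4.9 + cos(254)*2.8 + -4.0 = -0.0616
After transform 2:
x2 = cos(182)*1.8422 - sin(182)*-0.0616 + -0.4
= -2.2432


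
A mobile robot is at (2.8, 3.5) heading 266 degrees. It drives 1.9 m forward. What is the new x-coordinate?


x_new = x0 + d*cos(theta)
= 2.8 + 1.9*cos(266)
= 2.8 + -0.1325
= 2.6675


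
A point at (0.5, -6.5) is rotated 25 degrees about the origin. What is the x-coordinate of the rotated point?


x' = x*cos(theta) - y*sin(theta)
cos(25 deg) = 0.9063, sin(25 deg) = 0.4226
x' = 0.5 * 0.9063 - -6.5 * 0.4226
= 0.4532 - -2.747
= 3.2002


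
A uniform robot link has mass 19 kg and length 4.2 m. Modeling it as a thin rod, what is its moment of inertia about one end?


I = (1/3) * m * L^2
= (1/3) * 19 * 4.2^2
= 0.333333 * 19 * 17.64
= 111.72 kg*m^2


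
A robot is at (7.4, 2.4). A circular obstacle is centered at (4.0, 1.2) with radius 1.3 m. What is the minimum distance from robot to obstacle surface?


center_dist = sqrt((7.4-4.0)^2 + (2.4-1.2)^2)
= sqrt(11.56 + 1.44)
= 3.6056
min_dist = center_dist - radius = 3.6056 - 1.3 = 2.3056 m


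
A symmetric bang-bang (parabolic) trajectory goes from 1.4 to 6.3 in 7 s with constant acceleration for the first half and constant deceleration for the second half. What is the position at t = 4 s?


Symmetric rest-to-rest: each phase covers (pf-p0)/2 in time T/2. 0.5*a*(T/2)^2 = (pf-p0)/2 => a = 4*(pf-p0)/T^2
a = 4*(6.3-1.4)/7^2 = 0.4
t = 4 is in the deceleration phase (t > T/2).
p = pf - 0.5*a*(T-t)^2 = 6.3 - 0.5*0.4*3^2
= 4.5


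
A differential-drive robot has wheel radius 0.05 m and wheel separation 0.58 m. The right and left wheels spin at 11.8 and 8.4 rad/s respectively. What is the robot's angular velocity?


vR = r*wR = 0.05*11.8 = 0.59 m/s
vL = r*wL = 0.05*8.4 = 0.42 m/s
v = (vR+vL)/2 = 0.505 m/s
omega = (vR-vL)/L = 0.2931 rad/s
angular velocity = 0.2931 rad/s


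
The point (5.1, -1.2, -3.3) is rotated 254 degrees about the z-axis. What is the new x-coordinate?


Rotation about z-axis: x' = x*cos(theta) - y*sin(theta)
= 5.1 * -0.2756 - -1.2 * -0.9613
= -2.5593


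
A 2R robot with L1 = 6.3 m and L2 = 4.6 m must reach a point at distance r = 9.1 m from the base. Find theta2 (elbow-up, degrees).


cos(theta2) = (r^2 - L1^2 - L2^2) / (2*L1*L2)
cos(theta2) = (82.81 - 39.69 - 21.16) / 57.96
cos(theta2) = 0.378882
theta2 = 67.7356 degrees


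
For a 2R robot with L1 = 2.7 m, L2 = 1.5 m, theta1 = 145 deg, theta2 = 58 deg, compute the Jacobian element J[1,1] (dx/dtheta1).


J[1,1] = -L1*sin(t1) - L2*sin(t1+t2)
= -2.7*sin(145) - 1.5*sin(203)
= -0.9626


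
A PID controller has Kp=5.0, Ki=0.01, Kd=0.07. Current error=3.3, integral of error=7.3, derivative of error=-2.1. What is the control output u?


u = Kp*e + Ki*int(e) + Kd*de/dt
= 5.0*3.3 + 0.01*7.3 + 0.07*(-2.1)
= 16.5 + 0.073 + -0.147
= 16.426


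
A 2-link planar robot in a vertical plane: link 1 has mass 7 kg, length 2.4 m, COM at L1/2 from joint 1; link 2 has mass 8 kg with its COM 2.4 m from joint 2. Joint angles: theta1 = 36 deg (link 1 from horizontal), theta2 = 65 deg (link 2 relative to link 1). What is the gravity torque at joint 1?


Horizontal distance from joint 1 to link-1 COM:
  x_c1 = (L1/2)*cos(t1) = 1.2 * 0.809 = 0.9708 m
Horizontal distance from joint 1 to link-2 COM:
  x_c2 = L1*cos(t1) + Lc2*cos(t1+t2)
       = 2.4*0.809 + 2.4*-0.1908 = 1.4837 m
tau1 = m1*g*x_c1 + m2*g*x_c2
     = 7*9.81*0.9708 + 8*9.81*1.4837
     = 66.6662 + 116.4407
     = 183.1069 Nm


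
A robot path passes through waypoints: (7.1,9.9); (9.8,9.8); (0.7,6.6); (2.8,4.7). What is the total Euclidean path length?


Segment lengths:
  seg1 = sqrt((2.7)^2 + (-0.1)^2) = 2.7019
  seg2 = sqrt((-9.1)^2 + (-3.2)^2) = 9.6462
  seg3 = sqrt((2.1)^2 + (-1.9)^2) = 2.832
Total = 15.1801


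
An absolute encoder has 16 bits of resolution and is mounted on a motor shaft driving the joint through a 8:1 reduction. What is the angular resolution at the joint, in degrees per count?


counts = 2^16 = 65536
effective counts at joint = 65536 * 8 = 524288
resolution = 360 / 524288
= 6.8665e-04 deg/count


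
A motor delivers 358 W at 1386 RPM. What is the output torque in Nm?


omega = 1386 * 2*pi/60 = 145.1416 rad/s
tau = P / omega = 358 / 145.1416
= 2.4666 Nm


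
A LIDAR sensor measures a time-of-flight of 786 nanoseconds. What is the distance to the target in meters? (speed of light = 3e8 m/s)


tof = 786 ns = 7.86e-07 s
dist = c * tof / 2
= 3e8 * 7.86e-07 / 2
= 117.9 m


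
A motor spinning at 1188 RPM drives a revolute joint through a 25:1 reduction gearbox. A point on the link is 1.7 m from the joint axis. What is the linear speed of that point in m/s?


omega_motor = 1188 * 2*pi/60 = 124.4071 rad/s
omega_joint = omega_motor / 25 = 4.9763 rad/s
v = omega_joint * r = 4.9763 * 1.7
= 8.4597 m/s


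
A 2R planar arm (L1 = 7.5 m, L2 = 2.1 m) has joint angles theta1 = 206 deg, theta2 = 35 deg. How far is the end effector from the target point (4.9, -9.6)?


End effector via forward kinematics:
x = L1*cos(t1) + L2*cos(t1+t2) = -7.7591
y = L1*sin(t1) + L2*sin(t1+t2) = -5.1245
Distance to target:
d = sqrt((4.9 - -7.7591)^2 + (-9.6 - -5.1245)^2)
= sqrt(160.2517 + 20.0302)
= 13.4269 m


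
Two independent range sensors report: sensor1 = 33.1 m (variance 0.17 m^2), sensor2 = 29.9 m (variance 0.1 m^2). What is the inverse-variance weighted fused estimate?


w1 = (1/var1) / (1/var1 + 1/var2)
   = 5.8824 / (5.8824 + 10.0) = 0.3704
w2 = 1 - w1 = 0.6296
fused = w1*s1 + w2*s2 = 12.2593 + 18.8259
= 31.0852 m


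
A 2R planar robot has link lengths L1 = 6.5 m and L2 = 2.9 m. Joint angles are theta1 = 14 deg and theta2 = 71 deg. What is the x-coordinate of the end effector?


Convert angles to radians: theta1 = 0.2443, theta2 = 1.2392
x = L1*cos(theta1) + L2*cos(theta1+theta2)
x = 6.3069 + 0.2528
x = 6.5597


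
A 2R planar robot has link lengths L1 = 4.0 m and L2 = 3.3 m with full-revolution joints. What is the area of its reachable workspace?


r_max = L1 + L2 = 7.3 m
r_min = |L1 - L2| = 0.7 m
Area = pi*(r_max^2 - r_min^2)
= pi*(53.29 - 0.49)
= pi * 52.8
= 165.8761 m^2


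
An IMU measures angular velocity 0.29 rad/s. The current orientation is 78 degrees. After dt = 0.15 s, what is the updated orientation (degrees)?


delta_theta = w * dt = 0.29 * 0.15 = 0.0435 rad
= 2.4924 deg
theta_new = 78 + 2.4924 = 80.4924 deg


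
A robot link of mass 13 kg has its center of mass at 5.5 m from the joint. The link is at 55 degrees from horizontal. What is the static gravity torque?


tau = m*g*L*cos(angle)
= 13 * 9.81 * 5.5 * cos(55 deg)
= 13 * 9.81 * 5.5 * 0.5736
= 402.3151 Nm


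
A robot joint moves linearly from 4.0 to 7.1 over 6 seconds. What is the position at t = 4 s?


s = t/T = 4/6 = 0.6667
p(t) = p0 + (pf-p0)*s
= 4.0 + (7.1 - 4.0) * 0.6667
= 6.0667


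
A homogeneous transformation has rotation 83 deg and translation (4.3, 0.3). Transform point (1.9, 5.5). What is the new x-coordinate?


x' = cos(theta)*px - sin(theta)*py + tx
= 0.1219*1.9 - 0.9925*5.5 + 4.3
= -0.9275


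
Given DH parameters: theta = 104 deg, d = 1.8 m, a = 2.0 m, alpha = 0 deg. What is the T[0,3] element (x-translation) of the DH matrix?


T[0,3] = a * cos(theta)
= 2.0 * cos(104 deg)
= 2.0 * -0.2419
= -0.4838


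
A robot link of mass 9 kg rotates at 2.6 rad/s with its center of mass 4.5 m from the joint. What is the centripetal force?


F = m * omega^2 * r
= 9 * 2.6^2 * 4.5
= 9 * 6.76 * 4.5
= 273.78 N


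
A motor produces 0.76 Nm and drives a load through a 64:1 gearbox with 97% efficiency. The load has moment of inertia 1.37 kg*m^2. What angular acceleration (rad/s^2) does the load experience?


tau_out = tau_motor * N * eta
= 0.76 * 64 * 0.97 = 47.1808 Nm
alpha = tau_out / I = 47.1808 / 1.37
= 34.4385 rad/s^2


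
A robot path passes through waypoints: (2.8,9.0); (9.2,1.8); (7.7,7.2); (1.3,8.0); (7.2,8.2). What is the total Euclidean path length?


Segment lengths:
  seg1 = sqrt((6.4)^2 + (-7.2)^2) = 9.6333
  seg2 = sqrt((-1.5)^2 + (5.4)^2) = 5.6045
  seg3 = sqrt((-6.4)^2 + (0.8)^2) = 6.4498
  seg4 = sqrt((5.9)^2 + (0.2)^2) = 5.9034
Total = 27.5909


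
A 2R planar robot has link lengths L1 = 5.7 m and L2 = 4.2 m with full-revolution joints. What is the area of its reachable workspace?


r_max = L1 + L2 = 9.9 m
r_min = |L1 - L2| = 1.5 m
Area = pi*(r_max^2 - r_min^2)
= pi*(98.01 - 2.25)
= pi * 95.76
= 300.8389 m^2


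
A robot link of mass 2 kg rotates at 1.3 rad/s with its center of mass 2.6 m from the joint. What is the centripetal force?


F = m * omega^2 * r
= 2 * 1.3^2 * 2.6
= 2 * 1.69 * 2.6
= 8.788 N


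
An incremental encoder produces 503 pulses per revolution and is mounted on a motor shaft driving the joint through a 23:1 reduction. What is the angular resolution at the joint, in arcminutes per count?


counts per rev = 503
effective counts at joint = 503 * 23 = 11569
resolution = 360*60 / 11569
= 1.8671 arcmin/count


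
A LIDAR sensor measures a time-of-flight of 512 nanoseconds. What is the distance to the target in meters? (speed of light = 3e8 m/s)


tof = 512 ns = 5.12e-07 s
dist = c * tof / 2
= 3e8 * 5.12e-07 / 2
= 76.8 m


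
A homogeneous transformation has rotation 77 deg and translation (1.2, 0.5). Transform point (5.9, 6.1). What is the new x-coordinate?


x' = cos(theta)*px - sin(theta)*py + tx
= 0.225*5.9 - 0.9744*6.1 + 1.2
= -3.4164


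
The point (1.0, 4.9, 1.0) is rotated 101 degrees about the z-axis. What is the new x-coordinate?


Rotation about z-axis: x' = x*cos(theta) - y*sin(theta)
= 1.0 * -0.1908 - 4.9 * 0.9816
= -5.0008


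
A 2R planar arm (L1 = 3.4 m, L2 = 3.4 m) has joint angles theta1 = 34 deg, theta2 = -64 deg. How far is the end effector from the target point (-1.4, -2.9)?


End effector via forward kinematics:
x = L1*cos(t1) + L2*cos(t1+t2) = 5.7632
y = L1*sin(t1) + L2*sin(t1+t2) = 0.2013
Distance to target:
d = sqrt((-1.4 - 5.7632)^2 + (-2.9 - 0.2013)^2)
= sqrt(51.3116 + 9.6178)
= 7.8057 m


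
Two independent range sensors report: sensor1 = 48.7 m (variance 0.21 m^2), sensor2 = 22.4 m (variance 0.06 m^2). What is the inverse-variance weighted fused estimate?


w1 = (1/var1) / (1/var1 + 1/var2)
   = 4.7619 / (4.7619 + 16.6667) = 0.2222
w2 = 1 - w1 = 0.7778
fused = w1*s1 + w2*s2 = 10.8222 + 17.4222
= 28.2444 m


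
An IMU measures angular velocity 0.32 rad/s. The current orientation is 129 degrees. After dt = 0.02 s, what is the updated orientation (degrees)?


delta_theta = w * dt = 0.32 * 0.02 = 0.0064 rad
= 0.3667 deg
theta_new = 129 + 0.3667 = 129.3667 deg


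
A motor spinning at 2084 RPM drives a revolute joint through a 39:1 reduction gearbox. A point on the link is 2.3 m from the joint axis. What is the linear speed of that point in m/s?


omega_motor = 2084 * 2*pi/60 = 218.236 rad/s
omega_joint = omega_motor / 39 = 5.5958 rad/s
v = omega_joint * r = 5.5958 * 2.3
= 12.8703 m/s


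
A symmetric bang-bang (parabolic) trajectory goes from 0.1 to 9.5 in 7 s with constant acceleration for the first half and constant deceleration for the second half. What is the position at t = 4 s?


Symmetric rest-to-rest: each phase covers (pf-p0)/2 in time T/2. 0.5*a*(T/2)^2 = (pf-p0)/2 => a = 4*(pf-p0)/T^2
a = 4*(9.5-0.1)/7^2 = 0.7673
t = 4 is in the deceleration phase (t > T/2).
p = pf - 0.5*a*(T-t)^2 = 9.5 - 0.5*0.7673*3^2
= 6.0469


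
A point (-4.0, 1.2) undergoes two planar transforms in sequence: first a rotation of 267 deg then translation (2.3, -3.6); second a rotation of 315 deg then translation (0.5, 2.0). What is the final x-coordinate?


After transform 1:
x1 = cos(267)*-4.0 - sin(267)*1.2 + 2.3 = 3.7077
y1 = sin(267)*-4.0 + cos(267)*1.2 + -3.6 = 0.3317
After transform 2:
x2 = cos(315)*3.7077 - sin(315)*0.3317 + 0.5
= 3.3563


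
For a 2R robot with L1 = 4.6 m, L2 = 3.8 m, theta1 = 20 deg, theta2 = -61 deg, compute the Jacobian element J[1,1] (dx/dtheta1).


J[1,1] = -L1*sin(t1) - L2*sin(t1+t2)
= -4.6*sin(20) - 3.8*sin(-41)
= 0.9197


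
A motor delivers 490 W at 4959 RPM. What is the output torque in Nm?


omega = 4959 * 2*pi/60 = 519.3053 rad/s
tau = P / omega = 490 / 519.3053
= 0.9436 Nm


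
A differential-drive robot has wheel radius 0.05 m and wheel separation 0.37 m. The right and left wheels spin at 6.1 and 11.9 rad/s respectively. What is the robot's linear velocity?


vR = r*wR = 0.05*6.1 = 0.305 m/s
vL = r*wL = 0.05*11.9 = 0.595 m/s
v = (vR+vL)/2 = 0.45 m/s
omega = (vR-vL)/L = -0.7838 rad/s
linear velocity = 0.45 m/s


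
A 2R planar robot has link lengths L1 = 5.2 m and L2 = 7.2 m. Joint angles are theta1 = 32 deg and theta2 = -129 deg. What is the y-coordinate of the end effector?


Convert angles to radians: theta1 = 0.5585, theta2 = -2.2515
y = L1*sin(theta1) + L2*sin(theta1+theta2)
y = 2.7556 + -7.1463
y = -4.3908


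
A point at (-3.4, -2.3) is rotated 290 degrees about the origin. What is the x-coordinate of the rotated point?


x' = x*cos(theta) - y*sin(theta)
cos(290 deg) = 0.342, sin(290 deg) = -0.9397
x' = -3.4 * 0.342 - -2.3 * -0.9397
= -1.1629 - 2.1613
= -3.3242


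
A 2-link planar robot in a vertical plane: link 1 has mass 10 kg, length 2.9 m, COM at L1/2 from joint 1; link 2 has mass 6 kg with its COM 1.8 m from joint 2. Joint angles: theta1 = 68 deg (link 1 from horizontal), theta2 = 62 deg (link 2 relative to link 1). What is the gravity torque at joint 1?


Horizontal distance from joint 1 to link-1 COM:
  x_c1 = (L1/2)*cos(t1) = 1.45 * 0.3746 = 0.5432 m
Horizontal distance from joint 1 to link-2 COM:
  x_c2 = L1*cos(t1) + Lc2*cos(t1+t2)
       = 2.9*0.3746 + 1.8*-0.6428 = -0.0707 m
tau1 = m1*g*x_c1 + m2*g*x_c2
     = 10*9.81*0.5432 + 6*9.81*-0.0707
     = 53.2859 + -4.159
     = 49.127 Nm


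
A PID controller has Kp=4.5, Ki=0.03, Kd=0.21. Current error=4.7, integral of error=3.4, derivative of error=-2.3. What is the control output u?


u = Kp*e + Ki*int(e) + Kd*de/dt
= 4.5*4.7 + 0.03*3.4 + 0.21*(-2.3)
= 21.15 + 0.102 + -0.483
= 20.769


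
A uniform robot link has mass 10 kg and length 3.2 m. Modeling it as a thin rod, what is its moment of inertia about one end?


I = (1/3) * m * L^2
= (1/3) * 10 * 3.2^2
= 0.333333 * 10 * 10.24
= 34.1333 kg*m^2


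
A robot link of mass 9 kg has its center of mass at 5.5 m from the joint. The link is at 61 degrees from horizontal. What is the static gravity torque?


tau = m*g*L*cos(angle)
= 9 * 9.81 * 5.5 * cos(61 deg)
= 9 * 9.81 * 5.5 * 0.4848
= 235.4211 Nm


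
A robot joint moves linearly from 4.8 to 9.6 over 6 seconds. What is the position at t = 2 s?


s = t/T = 2/6 = 0.3333
p(t) = p0 + (pf-p0)*s
= 4.8 + (9.6 - 4.8) * 0.3333
= 6.4


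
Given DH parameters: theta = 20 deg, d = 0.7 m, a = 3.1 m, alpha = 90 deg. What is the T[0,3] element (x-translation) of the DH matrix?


T[0,3] = a * cos(theta)
= 3.1 * cos(20 deg)
= 3.1 * 0.9397
= 2.913


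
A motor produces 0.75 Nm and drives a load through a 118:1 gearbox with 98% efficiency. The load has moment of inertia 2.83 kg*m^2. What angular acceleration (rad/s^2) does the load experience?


tau_out = tau_motor * N * eta
= 0.75 * 118 * 0.98 = 86.73 Nm
alpha = tau_out / I = 86.73 / 2.83
= 30.6466 rad/s^2


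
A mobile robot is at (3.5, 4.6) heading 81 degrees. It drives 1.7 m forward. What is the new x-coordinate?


x_new = x0 + d*cos(theta)
= 3.5 + 1.7*cos(81)
= 3.5 + 0.2659
= 3.7659


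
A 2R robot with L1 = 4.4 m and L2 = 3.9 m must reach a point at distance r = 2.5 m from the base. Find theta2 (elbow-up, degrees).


cos(theta2) = (r^2 - L1^2 - L2^2) / (2*L1*L2)
cos(theta2) = (6.25 - 19.36 - 15.21) / 34.32
cos(theta2) = -0.825175
theta2 = 145.6062 degrees


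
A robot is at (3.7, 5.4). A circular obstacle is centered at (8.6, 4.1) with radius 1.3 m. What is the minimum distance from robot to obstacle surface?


center_dist = sqrt((3.7-8.6)^2 + (5.4-4.1)^2)
= sqrt(24.01 + 1.69)
= 5.0695
min_dist = center_dist - radius = 5.0695 - 1.3 = 3.7695 m


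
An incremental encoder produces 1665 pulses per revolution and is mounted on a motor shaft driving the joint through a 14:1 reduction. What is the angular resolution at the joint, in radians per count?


counts per rev = 1665
effective counts at joint = 1665 * 14 = 23310
resolution = 2*pi / 23310
= 2.6955e-04 rad/count


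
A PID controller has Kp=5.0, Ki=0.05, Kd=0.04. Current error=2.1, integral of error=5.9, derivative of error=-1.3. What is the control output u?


u = Kp*e + Ki*int(e) + Kd*de/dt
= 5.0*2.1 + 0.05*5.9 + 0.04*(-1.3)
= 10.5 + 0.295 + -0.052
= 10.743


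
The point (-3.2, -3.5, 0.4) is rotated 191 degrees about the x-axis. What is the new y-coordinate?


Rotation about x-axis: y' = y*cos(theta) - z*sin(theta)
= -3.5 * -0.9816 - 0.4 * -0.1908
= 3.512


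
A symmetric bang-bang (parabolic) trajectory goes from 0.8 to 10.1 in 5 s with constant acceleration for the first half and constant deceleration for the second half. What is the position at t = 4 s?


Symmetric rest-to-rest: each phase covers (pf-p0)/2 in time T/2. 0.5*a*(T/2)^2 = (pf-p0)/2 => a = 4*(pf-p0)/T^2
a = 4*(10.1-0.8)/5^2 = 1.488
t = 4 is in the deceleration phase (t > T/2).
p = pf - 0.5*a*(T-t)^2 = 10.1 - 0.5*1.488*1^2
= 9.356


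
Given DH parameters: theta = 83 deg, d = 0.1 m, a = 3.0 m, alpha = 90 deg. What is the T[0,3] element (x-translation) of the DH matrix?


T[0,3] = a * cos(theta)
= 3.0 * cos(83 deg)
= 3.0 * 0.1219
= 0.3656


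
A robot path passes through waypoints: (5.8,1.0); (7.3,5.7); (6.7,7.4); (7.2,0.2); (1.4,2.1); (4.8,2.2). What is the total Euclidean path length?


Segment lengths:
  seg1 = sqrt((1.5)^2 + (4.7)^2) = 4.9336
  seg2 = sqrt((-0.6)^2 + (1.7)^2) = 1.8028
  seg3 = sqrt((0.5)^2 + (-7.2)^2) = 7.2173
  seg4 = sqrt((-5.8)^2 + (1.9)^2) = 6.1033
  seg5 = sqrt((3.4)^2 + (0.1)^2) = 3.4015
Total = 23.4584


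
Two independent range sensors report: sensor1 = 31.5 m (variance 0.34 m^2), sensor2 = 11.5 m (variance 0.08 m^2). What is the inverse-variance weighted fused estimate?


w1 = (1/var1) / (1/var1 + 1/var2)
   = 2.9412 / (2.9412 + 12.5) = 0.1905
w2 = 1 - w1 = 0.8095
fused = w1*s1 + w2*s2 = 6.0 + 9.3095
= 15.3095 m


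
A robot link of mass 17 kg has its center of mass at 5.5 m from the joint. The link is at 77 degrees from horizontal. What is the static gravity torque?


tau = m*g*L*cos(angle)
= 17 * 9.81 * 5.5 * cos(77 deg)
= 17 * 9.81 * 5.5 * 0.225
= 206.333 Nm


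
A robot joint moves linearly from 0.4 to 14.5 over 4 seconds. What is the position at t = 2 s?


s = t/T = 2/4 = 0.5
p(t) = p0 + (pf-p0)*s
= 0.4 + (14.5 - 0.4) * 0.5
= 7.45


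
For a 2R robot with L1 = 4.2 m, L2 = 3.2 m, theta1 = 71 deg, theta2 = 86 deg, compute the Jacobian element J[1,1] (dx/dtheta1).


J[1,1] = -L1*sin(t1) - L2*sin(t1+t2)
= -4.2*sin(71) - 3.2*sin(157)
= -5.2215


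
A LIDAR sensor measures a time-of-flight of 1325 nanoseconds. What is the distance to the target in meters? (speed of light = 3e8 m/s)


tof = 1325 ns = 1.325e-06 s
dist = c * tof / 2
= 3e8 * 1.325e-06 / 2
= 198.75 m


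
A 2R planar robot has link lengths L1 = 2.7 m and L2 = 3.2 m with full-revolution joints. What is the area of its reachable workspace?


r_max = L1 + L2 = 5.9 m
r_min = |L1 - L2| = 0.5 m
Area = pi*(r_max^2 - r_min^2)
= pi*(34.81 - 0.25)
= pi * 34.56
= 108.5734 m^2


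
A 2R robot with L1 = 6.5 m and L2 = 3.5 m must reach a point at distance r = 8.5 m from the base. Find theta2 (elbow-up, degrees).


cos(theta2) = (r^2 - L1^2 - L2^2) / (2*L1*L2)
cos(theta2) = (72.25 - 42.25 - 12.25) / 45.5
cos(theta2) = 0.39011
theta2 = 67.0387 degrees


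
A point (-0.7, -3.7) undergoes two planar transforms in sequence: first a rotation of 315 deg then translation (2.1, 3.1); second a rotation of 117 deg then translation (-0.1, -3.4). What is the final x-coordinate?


After transform 1:
x1 = cos(315)*-0.7 - sin(315)*-3.7 + 2.1 = -1.0113
y1 = sin(315)*-0.7 + cos(315)*-3.7 + 3.1 = 0.9787
After transform 2:
x2 = cos(117)*-1.0113 - sin(117)*0.9787 + -0.1
= -0.5129


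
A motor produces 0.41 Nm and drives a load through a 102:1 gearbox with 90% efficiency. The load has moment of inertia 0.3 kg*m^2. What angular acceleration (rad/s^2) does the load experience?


tau_out = tau_motor * N * eta
= 0.41 * 102 * 0.9 = 37.638 Nm
alpha = tau_out / I = 37.638 / 0.3
= 125.46 rad/s^2


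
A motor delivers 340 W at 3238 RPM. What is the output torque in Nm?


omega = 3238 * 2*pi/60 = 339.0826 rad/s
tau = P / omega = 340 / 339.0826
= 1.0027 Nm


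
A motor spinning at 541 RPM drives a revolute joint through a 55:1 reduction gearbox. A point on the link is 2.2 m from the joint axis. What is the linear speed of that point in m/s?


omega_motor = 541 * 2*pi/60 = 56.6534 rad/s
omega_joint = omega_motor / 55 = 1.0301 rad/s
v = omega_joint * r = 1.0301 * 2.2
= 2.2661 m/s


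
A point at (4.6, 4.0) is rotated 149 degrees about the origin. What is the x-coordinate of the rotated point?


x' = x*cos(theta) - y*sin(theta)
cos(149 deg) = -0.8572, sin(149 deg) = 0.515
x' = 4.6 * -0.8572 - 4.0 * 0.515
= -3.943 - 2.0602
= -6.0031


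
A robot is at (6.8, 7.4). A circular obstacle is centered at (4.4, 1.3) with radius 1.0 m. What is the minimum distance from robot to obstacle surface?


center_dist = sqrt((6.8-4.4)^2 + (7.4-1.3)^2)
= sqrt(5.76 + 37.21)
= 6.5552
min_dist = center_dist - radius = 6.5552 - 1.0 = 5.5552 m


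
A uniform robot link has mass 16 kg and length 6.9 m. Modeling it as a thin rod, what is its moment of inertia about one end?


I = (1/3) * m * L^2
= (1/3) * 16 * 6.9^2
= 0.333333 * 16 * 47.61
= 253.92 kg*m^2


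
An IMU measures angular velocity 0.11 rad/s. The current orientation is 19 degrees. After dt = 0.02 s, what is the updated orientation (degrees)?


delta_theta = w * dt = 0.11 * 0.02 = 0.0022 rad
= 0.1261 deg
theta_new = 19 + 0.1261 = 19.1261 deg


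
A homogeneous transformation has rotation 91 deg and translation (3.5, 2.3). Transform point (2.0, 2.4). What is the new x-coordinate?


x' = cos(theta)*px - sin(theta)*py + tx
= -0.0175*2.0 - 0.9998*2.4 + 3.5
= 1.0655


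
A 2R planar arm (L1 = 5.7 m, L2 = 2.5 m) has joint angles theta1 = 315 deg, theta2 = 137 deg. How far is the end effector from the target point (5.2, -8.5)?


End effector via forward kinematics:
x = L1*cos(t1) + L2*cos(t1+t2) = 3.9433
y = L1*sin(t1) + L2*sin(t1+t2) = -1.532
Distance to target:
d = sqrt((5.2 - 3.9433)^2 + (-8.5 - -1.532)^2)
= sqrt(1.5794 + 48.5526)
= 7.0804 m


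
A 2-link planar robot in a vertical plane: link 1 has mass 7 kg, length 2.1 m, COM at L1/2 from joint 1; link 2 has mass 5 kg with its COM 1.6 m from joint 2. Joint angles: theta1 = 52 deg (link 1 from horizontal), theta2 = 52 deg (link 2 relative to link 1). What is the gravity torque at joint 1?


Horizontal distance from joint 1 to link-1 COM:
  x_c1 = (L1/2)*cos(t1) = 1.05 * 0.6157 = 0.6464 m
Horizontal distance from joint 1 to link-2 COM:
  x_c2 = L1*cos(t1) + Lc2*cos(t1+t2)
       = 2.1*0.6157 + 1.6*-0.2419 = 0.9058 m
tau1 = m1*g*x_c1 + m2*g*x_c2
     = 7*9.81*0.6464 + 5*9.81*0.9058
     = 44.3913 + 44.4302
     = 88.8215 Nm


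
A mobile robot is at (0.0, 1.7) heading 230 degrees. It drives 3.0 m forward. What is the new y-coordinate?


y_new = y0 + d*sin(theta)
= 1.7 + 3.0*sin(230)
= 1.7 + -2.2981
= -0.5981


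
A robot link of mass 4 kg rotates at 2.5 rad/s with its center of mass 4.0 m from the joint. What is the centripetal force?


F = m * omega^2 * r
= 4 * 2.5^2 * 4.0
= 4 * 6.25 * 4.0
= 100.0 N


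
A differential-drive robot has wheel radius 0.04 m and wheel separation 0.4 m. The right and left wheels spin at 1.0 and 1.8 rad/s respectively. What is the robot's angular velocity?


vR = r*wR = 0.04*1.0 = 0.04 m/s
vL = r*wL = 0.04*1.8 = 0.072 m/s
v = (vR+vL)/2 = 0.056 m/s
omega = (vR-vL)/L = -0.08 rad/s
angular velocity = -0.08 rad/s


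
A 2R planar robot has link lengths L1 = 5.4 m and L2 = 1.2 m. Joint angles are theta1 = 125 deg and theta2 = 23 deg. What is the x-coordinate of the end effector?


Convert angles to radians: theta1 = 2.1817, theta2 = 0.4014
x = L1*cos(theta1) + L2*cos(theta1+theta2)
x = -3.0973 + -1.0177
x = -4.115


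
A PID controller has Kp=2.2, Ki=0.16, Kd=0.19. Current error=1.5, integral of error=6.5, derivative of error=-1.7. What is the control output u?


u = Kp*e + Ki*int(e) + Kd*de/dt
= 2.2*1.5 + 0.16*6.5 + 0.19*(-1.7)
= 3.3 + 1.04 + -0.323
= 4.017


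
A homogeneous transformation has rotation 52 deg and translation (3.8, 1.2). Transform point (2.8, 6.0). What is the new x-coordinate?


x' = cos(theta)*px - sin(theta)*py + tx
= 0.6157*2.8 - 0.788*6.0 + 3.8
= 0.7958


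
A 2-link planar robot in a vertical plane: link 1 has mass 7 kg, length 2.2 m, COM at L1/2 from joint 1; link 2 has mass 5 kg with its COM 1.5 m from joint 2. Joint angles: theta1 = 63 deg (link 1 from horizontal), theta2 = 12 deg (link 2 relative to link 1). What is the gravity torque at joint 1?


Horizontal distance from joint 1 to link-1 COM:
  x_c1 = (L1/2)*cos(t1) = 1.1 * 0.454 = 0.4994 m
Horizontal distance from joint 1 to link-2 COM:
  x_c2 = L1*cos(t1) + Lc2*cos(t1+t2)
       = 2.2*0.454 + 1.5*0.2588 = 1.387 m
tau1 = m1*g*x_c1 + m2*g*x_c2
     = 7*9.81*0.4994 + 5*9.81*1.387
     = 34.2931 + 68.0327
     = 102.3258 Nm


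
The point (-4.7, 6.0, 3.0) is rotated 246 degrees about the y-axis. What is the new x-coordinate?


Rotation about y-axis: x' = x*cos(theta) + z*sin(theta)
= -4.7 * -0.4067 + 3.0 * -0.9135
= -0.829
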